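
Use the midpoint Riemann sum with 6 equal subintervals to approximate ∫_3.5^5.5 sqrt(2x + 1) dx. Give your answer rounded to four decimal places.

6.3142

Δx = (5.5 − 3.5)/6 = 1/3.
Midpoints: 11/3, 4, 13/3, 14/3, 5, 16/3.
f(11/3) ≈ 2.8868, f(4) ≈ 3.0000, f(13/3) ≈ 3.1091, f(14/3) ≈ 3.2146, f(5) ≈ 3.3166, f(16/3) ≈ 3.4157.
Sum = Δx · [f(11/3) + f(4) + f(13/3) + ...].
Sum ≈ 6.3142.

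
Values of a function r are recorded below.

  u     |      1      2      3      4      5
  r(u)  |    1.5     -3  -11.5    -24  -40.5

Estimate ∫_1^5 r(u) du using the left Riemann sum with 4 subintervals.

Δu = 1.
Sum = 1·[1.5 + (-3) + (-11.5) + (-24)] = -37.

-37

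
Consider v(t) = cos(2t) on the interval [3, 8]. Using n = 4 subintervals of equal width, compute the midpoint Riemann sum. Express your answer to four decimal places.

-0.0056

Δt = (8 − 3)/4 = 1.25.
Midpoints: 3.625, 4.875, 6.125, 7.375.
v(3.625) ≈ 0.5679, v(4.875) ≈ -0.9476, v(6.125) ≈ 0.9504, v(7.375) ≈ -0.5752.
Sum = Δt · [v(3.625) + v(4.875) + v(6.125) + v(7.375)].
Sum ≈ -0.0056.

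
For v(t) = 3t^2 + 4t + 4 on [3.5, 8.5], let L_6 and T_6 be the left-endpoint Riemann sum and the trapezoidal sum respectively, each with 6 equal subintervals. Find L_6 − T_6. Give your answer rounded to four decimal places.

-83.3333

L_6 ≈ 629.652778.
T_6 ≈ 712.986111.
L_6 − T_6 ≈ -83.3333.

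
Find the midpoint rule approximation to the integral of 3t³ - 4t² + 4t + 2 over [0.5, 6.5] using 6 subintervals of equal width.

Δt = (6.5 − 0.5)/6 = 1.
Midpoints: 1, 2, 3, 4, 5, 6.
f(1) = 5, f(2) = 18, f(3) = 59, f(4) = 146, f(5) = 297, f(6) = 530.
Sum = Δt · [f(1) + f(2) + f(3) + ...].
Sum = 1055.

1055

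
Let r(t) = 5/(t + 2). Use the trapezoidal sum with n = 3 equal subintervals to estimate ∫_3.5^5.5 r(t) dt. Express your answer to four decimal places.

1.5536

Δt = (5.5 − 3.5)/3 = 2/3.
r(3.5) = 10/11, r(25/6) = 30/37, r(29/6) = 30/41, r(5.5) = 2/3.
T_3 = (Δt/2)·[r(t_0) + 2r(t_1) + 2r(t_2) + r(t_3)].
Sum ≈ 1.5536.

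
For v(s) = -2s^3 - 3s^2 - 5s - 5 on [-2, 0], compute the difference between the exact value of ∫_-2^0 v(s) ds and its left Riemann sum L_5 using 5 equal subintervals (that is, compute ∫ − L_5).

-2.96

Exact integral: ∫_-2^0 v(s) ds = 0.
L_5 = 2.96.
Error = 0 − 2.96 = -2.96.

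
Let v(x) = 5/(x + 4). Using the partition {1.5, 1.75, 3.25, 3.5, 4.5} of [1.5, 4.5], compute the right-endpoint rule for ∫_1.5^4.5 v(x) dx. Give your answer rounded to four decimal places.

Subinterval widths: 0.25, 1.5, 0.25, 1.
Right endpoints: 1.75, 3.25, 3.5, 4.5.
v(1.75) = 20/23, v(3.25) = 20/29, v(3.5) = 2/3, v(4.5) = 10/17.
Sum = Σ Δx_i · v(x_i).
Sum ≈ 2.0068.

2.0068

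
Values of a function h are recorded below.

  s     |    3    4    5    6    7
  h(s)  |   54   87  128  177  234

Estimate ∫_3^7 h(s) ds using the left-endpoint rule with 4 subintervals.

446

Δs = 1.
Sum = 1·[54 + 87 + 128 + 177] = 446.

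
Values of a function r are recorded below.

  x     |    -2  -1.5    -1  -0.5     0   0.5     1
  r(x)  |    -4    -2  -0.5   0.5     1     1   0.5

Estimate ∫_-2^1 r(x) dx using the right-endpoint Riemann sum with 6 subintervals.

0.25

Δx = 0.5.
Sum = 0.5·[(-2) + (-0.5) + 0.5 + 1 + 1 + 0.5] = 0.25.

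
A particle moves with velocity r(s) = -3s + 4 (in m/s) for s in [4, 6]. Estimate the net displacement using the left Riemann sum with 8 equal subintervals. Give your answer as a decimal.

Δs = (6 − 4)/8 = 0.25.
Left endpoints: 4, 4.25, 4.5, 4.75, 5, 5.25, 5.5, 5.75.
r(4) = -8, r(4.25) = -8.75, r(4.5) = -9.5, r(4.75) = -10.25, r(5) = -11, r(5.25) = -11.75, r(5.5) = -12.5, r(5.75) = -13.25.
Sum = Δs · [r(4) + r(4.25) + r(4.5) + ...].
Sum = -21.25.

-21.25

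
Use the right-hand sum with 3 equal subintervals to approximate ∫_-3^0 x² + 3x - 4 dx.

Δx = (0 − (-3))/3 = 1.
Right endpoints: -2, -1, 0.
f(-2) = -6, f(-1) = -6, f(0) = -4.
Sum = Δx · [f(-2) + f(-1) + f(0)].
Sum = -16.

-16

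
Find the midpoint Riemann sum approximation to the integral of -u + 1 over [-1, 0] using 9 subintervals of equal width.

1.5

Δu = (0 − (-1))/9 = 1/9.
Midpoints: -17/18, -5/6, -13/18, -11/18, -0.5, -7/18, -5/18, -1/6, -1/18.
f(-17/18) = 35/18, f(-5/6) = 11/6, f(-13/18) = 31/18, f(-11/18) = 29/18, f(-0.5) = 1.5, f(-7/18) = 25/18, f(-5/18) = 23/18, f(-1/6) = 7/6, f(-1/18) = 19/18.
Sum = Δu · [f(-17/18) + f(-5/6) + f(-13/18) + ...].
Sum = 1.5.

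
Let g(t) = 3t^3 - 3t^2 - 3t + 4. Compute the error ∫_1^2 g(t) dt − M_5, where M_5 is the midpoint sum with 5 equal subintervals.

0.035

Exact integral: ∫_1^2 g(t) dt = 3.75.
M_5 = 3.715.
Error = 3.75 − 3.715 = 0.035.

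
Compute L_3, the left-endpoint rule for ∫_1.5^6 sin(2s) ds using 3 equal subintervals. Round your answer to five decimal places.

Δs = (6 − 1.5)/3 = 1.5.
Left endpoints: 1.5, 3, 4.5.
f(1.5) ≈ 0.14112, f(3) ≈ -0.27942, f(4.5) ≈ 0.41212.
Sum = Δs · [f(1.5) + f(3) + f(4.5)].
Sum ≈ 0.41073.

0.41073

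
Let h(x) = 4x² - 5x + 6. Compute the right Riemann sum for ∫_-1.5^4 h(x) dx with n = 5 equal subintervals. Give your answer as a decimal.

Δx = (4 − (-1.5))/5 = 1.1.
Right endpoints: -0.4, 0.7, 1.8, 2.9, 4.
h(-0.4) = 8.64, h(0.7) = 4.46, h(1.8) = 9.96, h(2.9) = 25.14, h(4) = 50.
Sum = Δx · [h(-0.4) + h(0.7) + h(1.8) + h(2.9) + h(4)].
Sum = 108.02.

108.02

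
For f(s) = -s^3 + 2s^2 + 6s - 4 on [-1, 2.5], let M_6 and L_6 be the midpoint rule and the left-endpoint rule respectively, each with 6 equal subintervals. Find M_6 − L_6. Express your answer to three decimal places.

M_6 ≈ 3.34252.
L_6 ≈ -1.07046.
M_6 − L_6 ≈ 4.413.

4.413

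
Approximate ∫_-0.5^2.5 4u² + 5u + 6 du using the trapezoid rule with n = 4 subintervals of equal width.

55.125

Δu = (2.5 − (-0.5))/4 = 0.75.
f(-0.5) = 4.5, f(0.25) = 7.5, f(1) = 15, f(1.75) = 27, f(2.5) = 43.5.
T_4 = (Δu/2)·[f(u_0) + 2f(u_1) + 2f(u_2) + 2f(u_3) + f(u_4)].
Sum = 55.125.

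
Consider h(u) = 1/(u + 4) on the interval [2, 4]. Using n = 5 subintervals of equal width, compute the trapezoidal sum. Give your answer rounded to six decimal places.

Δu = (4 − 2)/5 = 0.4.
h(2) = 1/6, h(2.4) = 0.15625, h(2.8) = 5/34, h(3.2) = 5/36, h(3.6) = 5/38, h(4) = 0.125.
T_5 = (Δu/2)·[h(u_0) + 2h(u_1) + ... + 2h(u_{4}) + h(u_5)].
Sum ≈ 0.287844.

0.287844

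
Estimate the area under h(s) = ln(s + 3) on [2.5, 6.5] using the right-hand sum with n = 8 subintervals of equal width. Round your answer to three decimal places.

Δs = (6.5 − 2.5)/8 = 0.5.
Right endpoints: 3, 3.5, 4, 4.5, 5, 5.5, 6, 6.5.
h(3) ≈ 1.792, h(3.5) ≈ 1.872, h(4) ≈ 1.946, h(4.5) ≈ 2.015, h(5) ≈ 2.079, h(5.5) ≈ 2.140, h(6) ≈ 2.197, h(6.5) ≈ 2.251.
Sum = Δs · [h(3) + h(3.5) + h(4) + ...].
Sum ≈ 8.146.

8.146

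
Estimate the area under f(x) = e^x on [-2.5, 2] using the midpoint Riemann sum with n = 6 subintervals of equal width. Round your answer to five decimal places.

7.13848

Δx = (2 − (-2.5))/6 = 0.75.
Midpoints: -2.125, -1.375, -0.625, 0.125, 0.875, 1.625.
f(-2.125) ≈ 0.11943, f(-1.375) ≈ 0.25284, f(-0.625) ≈ 0.53526, f(0.125) ≈ 1.13315, f(0.875) ≈ 2.39888, f(1.625) ≈ 5.07842.
Sum = Δx · [f(-2.125) + f(-1.375) + f(-0.625) + ...].
Sum ≈ 7.13848.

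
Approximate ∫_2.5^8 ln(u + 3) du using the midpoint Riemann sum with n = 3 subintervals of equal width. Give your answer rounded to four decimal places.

11.5133

Δu = (8 − 2.5)/3 = 11/6.
Midpoints: 41/12, 5.25, 85/12.
f(41/12) ≈ 1.8589, f(5.25) ≈ 2.1102, f(85/12) ≈ 2.3109.
Sum = Δu · [f(41/12) + f(5.25) + f(85/12)].
Sum ≈ 11.5133.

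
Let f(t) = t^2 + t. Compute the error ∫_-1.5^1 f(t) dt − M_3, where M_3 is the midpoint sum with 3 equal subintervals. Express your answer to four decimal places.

0.1447

Exact integral: ∫_-1.5^1 f(t) dt ≈ 0.833333.
M_3 ≈ 0.688657.
Error ≈ 0.833333 − 0.688657 ≈ 0.1447.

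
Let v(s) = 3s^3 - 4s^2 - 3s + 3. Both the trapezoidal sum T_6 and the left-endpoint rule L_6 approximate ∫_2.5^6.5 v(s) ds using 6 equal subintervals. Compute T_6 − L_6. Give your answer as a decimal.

T_6 ≈ 932.9814815.
L_6 ≈ 725.9814815.
T_6 − L_6 = 207.

207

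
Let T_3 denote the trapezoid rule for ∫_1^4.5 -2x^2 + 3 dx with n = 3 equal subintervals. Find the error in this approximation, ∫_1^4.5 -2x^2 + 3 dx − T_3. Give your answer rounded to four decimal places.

1.5880

Exact integral: ∫_1^4.5 f(x) dx ≈ -49.583333.
T_3 ≈ -51.171296.
Error ≈ -49.583333 − (-51.171296) ≈ 1.5880.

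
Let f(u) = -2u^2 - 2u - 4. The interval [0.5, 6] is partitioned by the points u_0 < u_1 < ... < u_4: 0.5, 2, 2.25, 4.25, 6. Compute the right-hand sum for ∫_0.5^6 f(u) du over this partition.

Subinterval widths: 1.5, 0.25, 2, 1.75.
Right endpoints: 2, 2.25, 4.25, 6.
f(2) = -16, f(2.25) = -18.625, f(4.25) = -48.625, f(6) = -88.
Sum = Σ Δu_i · f(u_i).
Sum = -279.90625.

-279.90625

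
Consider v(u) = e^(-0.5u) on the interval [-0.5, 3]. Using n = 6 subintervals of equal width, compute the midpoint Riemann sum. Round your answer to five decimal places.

Δu = (3 − (-0.5))/6 = 7/12.
Midpoints: -5/24, 0.375, 23/24, 37/24, 2.125, 65/24.
v(-5/24) ≈ 1.10979, v(0.375) ≈ 0.82903, v(23/24) ≈ 0.61930, v(37/24) ≈ 0.46263, v(2.125) ≈ 0.34559, v(65/24) ≈ 0.25816.
Sum = Δu · [v(-5/24) + v(0.375) + v(23/24) + ...].
Sum ≈ 2.11429.

2.11429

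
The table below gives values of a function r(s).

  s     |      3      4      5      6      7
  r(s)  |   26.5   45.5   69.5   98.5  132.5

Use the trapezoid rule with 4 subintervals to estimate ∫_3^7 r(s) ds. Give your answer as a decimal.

293

Δs = 1.
T_4 = (1/2)·[26.5 + 2·45.5 + 2·69.5 + 2·98.5 + 132.5] = 293.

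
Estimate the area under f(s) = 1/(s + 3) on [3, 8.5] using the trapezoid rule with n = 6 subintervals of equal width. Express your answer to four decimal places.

Δs = (8.5 − 3)/6 = 11/12.
f(3) = 1/6, f(47/12) = 12/83, f(29/6) = 6/47, f(5.75) = 4/35, f(20/3) = 3/29, f(91/12) = 12/127, f(8.5) = 2/23.
T_6 = (Δs/2)·[f(s_0) + 2f(s_1) + ... + 2f(s_{5}) + f(s_6)].
Sum ≈ 0.6520.

0.6520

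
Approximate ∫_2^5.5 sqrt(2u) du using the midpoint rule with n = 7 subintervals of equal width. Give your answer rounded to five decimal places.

Δu = (5.5 − 2)/7 = 0.5.
Midpoints: 2.25, 2.75, 3.25, 3.75, 4.25, 4.75, 5.25.
f(2.25) ≈ 2.12132, f(2.75) ≈ 2.34521, f(3.25) ≈ 2.54951, f(3.75) ≈ 2.73861, f(4.25) ≈ 2.91548, f(4.75) ≈ 3.08221, f(5.25) ≈ 3.24037.
Sum = Δu · [f(2.25) + f(2.75) + f(3.25) + ...].
Sum ≈ 9.49635.

9.49635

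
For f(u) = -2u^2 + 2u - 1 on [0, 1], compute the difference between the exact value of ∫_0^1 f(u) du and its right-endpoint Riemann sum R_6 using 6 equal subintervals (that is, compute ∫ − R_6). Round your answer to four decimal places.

Exact integral: ∫_0^1 f(u) du ≈ -0.666667.
R_6 ≈ -0.675926.
Error ≈ -0.666667 − (-0.675926) ≈ 0.0093.

0.0093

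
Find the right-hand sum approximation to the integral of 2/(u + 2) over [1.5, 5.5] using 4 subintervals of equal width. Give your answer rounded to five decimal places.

Δu = (5.5 − 1.5)/4 = 1.
Right endpoints: 2.5, 3.5, 4.5, 5.5.
f(2.5) = 4/9, f(3.5) = 4/11, f(4.5) = 4/13, f(5.5) = 4/15.
Sum = Δu · [f(2.5) + f(3.5) + f(4.5) + f(5.5)].
Sum ≈ 1.38244.

1.38244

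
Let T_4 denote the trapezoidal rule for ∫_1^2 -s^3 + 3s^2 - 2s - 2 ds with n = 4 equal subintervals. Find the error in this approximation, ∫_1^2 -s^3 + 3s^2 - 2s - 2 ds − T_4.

0.015625

Exact integral: ∫_1^2 f(s) ds = -1.75.
T_4 = -1.765625.
Error = -1.75 − (-1.765625) = 0.015625.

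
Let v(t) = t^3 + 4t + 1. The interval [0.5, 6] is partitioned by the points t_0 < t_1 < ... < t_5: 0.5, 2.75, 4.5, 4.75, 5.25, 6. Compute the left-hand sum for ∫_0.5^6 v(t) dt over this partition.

280.5703125

Subinterval widths: 2.25, 1.75, 0.25, 0.5, 0.75.
Left endpoints: 0.5, 2.75, 4.5, 4.75, 5.25.
v(0.5) = 3.125, v(2.75) = 32.796875, v(4.5) = 110.125, v(4.75) = 127.171875, v(5.25) = 166.703125.
Sum = Σ Δt_i · v(t_i).
Sum = 280.5703125.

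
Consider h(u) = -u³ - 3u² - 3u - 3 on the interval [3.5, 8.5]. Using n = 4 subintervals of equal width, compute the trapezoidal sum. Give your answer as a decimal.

-1971.09375

Δu = (8.5 − 3.5)/4 = 1.25.
h(3.5) = -93.125, h(4.75) = -192.109375, h(6) = -345, h(7.25) = -563.515625, h(8.5) = -859.375.
T_4 = (Δu/2)·[h(u_0) + 2h(u_1) + 2h(u_2) + 2h(u_3) + h(u_4)].
Sum = -1971.09375.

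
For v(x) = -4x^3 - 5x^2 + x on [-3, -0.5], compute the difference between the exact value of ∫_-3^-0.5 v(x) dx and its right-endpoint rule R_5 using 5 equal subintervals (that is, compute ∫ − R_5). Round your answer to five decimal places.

Exact integral: ∫_-3^-0.5 v(x) dx ≈ 31.7708333.
R_5 = 18.125.
Error ≈ 31.7708333 − 18.125 ≈ 13.64583.

13.64583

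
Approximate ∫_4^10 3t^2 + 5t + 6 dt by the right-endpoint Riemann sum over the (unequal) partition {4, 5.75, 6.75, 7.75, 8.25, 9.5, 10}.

1344.796875

Subinterval widths: 1.75, 1, 1, 0.5, 1.25, 0.5.
Right endpoints: 5.75, 6.75, 7.75, 8.25, 9.5, 10.
f(5.75) = 133.9375, f(6.75) = 176.4375, f(7.75) = 224.9375, f(8.25) = 251.4375, f(9.5) = 324.25, f(10) = 356.
Sum = Σ Δt_i · f(t_i).
Sum = 1344.796875.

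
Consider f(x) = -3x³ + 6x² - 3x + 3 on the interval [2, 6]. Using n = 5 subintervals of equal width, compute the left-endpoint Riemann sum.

Δx = (6 − 2)/5 = 0.8.
Left endpoints: 2, 2.8, 3.6, 4.4, 5.2.
f(2) = -3, f(2.8) = -24.216, f(3.6) = -70.008, f(4.4) = -149.592, f(5.2) = -272.184.
Sum = Δx · [f(2) + f(2.8) + f(3.6) + f(4.4) + f(5.2)].
Sum = -415.2.

-415.2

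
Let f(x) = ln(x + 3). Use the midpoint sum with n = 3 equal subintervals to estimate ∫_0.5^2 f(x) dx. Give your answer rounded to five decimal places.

Δx = (2 − 0.5)/3 = 0.5.
Midpoints: 0.75, 1.25, 1.75.
f(0.75) ≈ 1.32176, f(1.25) ≈ 1.44692, f(1.75) ≈ 1.55814.
Sum = Δx · [f(0.75) + f(1.25) + f(1.75)].
Sum ≈ 2.16341.

2.16341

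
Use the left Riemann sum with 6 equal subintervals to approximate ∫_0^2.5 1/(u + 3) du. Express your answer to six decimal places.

0.638828

Δu = (2.5 − 0)/6 = 5/12.
Left endpoints: 0, 5/12, 5/6, 1.25, 5/3, 25/12.
f(0) = 1/3, f(5/12) = 12/41, f(5/6) = 6/23, f(1.25) = 4/17, f(5/3) = 3/14, f(25/12) = 12/61.
Sum = Δu · [f(0) + f(5/12) + f(5/6) + ...].
Sum ≈ 0.638828.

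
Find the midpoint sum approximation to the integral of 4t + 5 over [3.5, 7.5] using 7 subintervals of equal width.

108

Δt = (7.5 − 3.5)/7 = 4/7.
Midpoints: 53/14, 61/14, 69/14, 5.5, 85/14, 93/14, 101/14.
f(53/14) = 141/7, f(61/14) = 157/7, f(69/14) = 173/7, f(5.5) = 27, f(85/14) = 205/7, f(93/14) = 221/7, f(101/14) = 237/7.
Sum = Δt · [f(53/14) + f(61/14) + f(69/14) + ...].
Sum = 108.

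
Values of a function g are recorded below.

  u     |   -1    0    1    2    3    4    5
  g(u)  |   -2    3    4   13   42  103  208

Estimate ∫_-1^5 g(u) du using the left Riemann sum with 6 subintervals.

163

Δu = 1.
Sum = 1·[(-2) + 3 + 4 + 13 + 42 + 103] = 163.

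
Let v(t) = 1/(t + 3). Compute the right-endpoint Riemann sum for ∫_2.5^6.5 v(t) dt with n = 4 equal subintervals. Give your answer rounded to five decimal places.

Δt = (6.5 − 2.5)/4 = 1.
Right endpoints: 3.5, 4.5, 5.5, 6.5.
v(3.5) = 2/13, v(4.5) = 2/15, v(5.5) = 2/17, v(6.5) = 2/19.
Sum = Δt · [v(3.5) + v(4.5) + v(5.5) + v(6.5)].
Sum ≈ 0.51009.

0.51009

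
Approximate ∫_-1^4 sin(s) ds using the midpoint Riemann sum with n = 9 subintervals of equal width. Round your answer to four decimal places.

Δs = (4 − (-1))/9 = 5/9.
Midpoints: -13/18, -1/6, 7/18, 17/18, 1.5, 37/18, 47/18, 19/6, 67/18.
f(-13/18) ≈ -0.6611, f(-1/6) ≈ -0.1659, f(7/18) ≈ 0.3792, f(17/18) ≈ 0.8102, f(1.5) ≈ 0.9975, f(37/18) ≈ 0.8848, f(47/18) ≈ 0.5059, f(19/6) ≈ -0.0251, f(67/18) ≈ -0.5486.
Sum = Δs · [f(-13/18) + f(-1/6) + f(7/18) + ...].
Sum ≈ 1.2094.

1.2094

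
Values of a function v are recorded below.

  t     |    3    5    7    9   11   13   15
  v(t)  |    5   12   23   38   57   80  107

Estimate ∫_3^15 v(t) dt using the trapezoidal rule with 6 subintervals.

Δt = 2.
T_6 = (2/2)·[5 + 2·12 + 2·23 + 2·38 + 2·57 + 2·80 + 107] = 532.

532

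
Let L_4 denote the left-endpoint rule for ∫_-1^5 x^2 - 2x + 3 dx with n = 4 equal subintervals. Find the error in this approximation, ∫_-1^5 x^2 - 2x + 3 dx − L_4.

6.75

Exact integral: ∫_-1^5 f(x) dx = 36.
L_4 = 29.25.
Error = 36 − 29.25 = 6.75.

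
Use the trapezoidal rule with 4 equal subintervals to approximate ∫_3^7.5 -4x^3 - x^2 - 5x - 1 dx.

Δx = (7.5 − 3)/4 = 1.125.
f(3) = -133, f(4.125) = -319.3984375, f(5.25) = -633.625, f(6.375) = -1109.8515625, f(7.5) = -1782.25.
T_4 = (Δx/2)·[f(x_0) + 2f(x_1) + 2f(x_2) + 2f(x_3) + f(x_4)].
Sum = -3398.0625.

-3398.0625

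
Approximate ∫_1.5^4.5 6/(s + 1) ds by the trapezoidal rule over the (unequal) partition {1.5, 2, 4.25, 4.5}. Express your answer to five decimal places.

4.91494

Subinterval widths: 0.5, 2.25, 0.25.
f(1.5) = 2.4, f(2) = 2, f(4.25) = 8/7, f(4.5) = 12/11.
On each subinterval the trapezoid contributes (Δs_i/2)·[f(s_{i-1}) + f(s_i)].
Sum ≈ 4.91494.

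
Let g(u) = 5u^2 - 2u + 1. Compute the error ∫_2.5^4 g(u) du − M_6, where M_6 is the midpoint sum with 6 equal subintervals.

Exact integral: ∫_2.5^4 g(u) du = 72.375.
M_6 = 72.3359375.
Error = 72.375 − 72.3359375 = 0.0390625.

0.0390625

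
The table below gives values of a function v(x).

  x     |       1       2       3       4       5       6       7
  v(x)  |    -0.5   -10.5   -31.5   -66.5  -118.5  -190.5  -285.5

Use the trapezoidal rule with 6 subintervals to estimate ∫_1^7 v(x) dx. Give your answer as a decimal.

-560.5

Δx = 1.
T_6 = (1/2)·[(-0.5) + 2·(-10.5) + 2·(-31.5) + 2·(-66.5) + 2·(-118.5) + 2·(-190.5) + (-285.5)] = -560.5.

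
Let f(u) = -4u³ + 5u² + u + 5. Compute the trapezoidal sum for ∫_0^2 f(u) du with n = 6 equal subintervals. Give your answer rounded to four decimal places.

9.0741

Δu = (2 − 0)/6 = 1/3.
f(0) = 5, f(1/3) = 155/27, f(2/3) = 181/27, f(1) = 7, f(4/3) = 155/27, f(5/3) = 55/27, f(2) = -5.
T_6 = (Δu/2)·[f(u_0) + 2f(u_1) + ... + 2f(u_{5}) + f(u_6)].
Sum ≈ 9.0741.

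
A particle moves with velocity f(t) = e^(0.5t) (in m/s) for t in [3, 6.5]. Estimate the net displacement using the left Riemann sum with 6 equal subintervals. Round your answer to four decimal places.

Δt = (6.5 − 3)/6 = 7/12.
Left endpoints: 3, 43/12, 25/6, 4.75, 16/3, 71/12.
f(3) ≈ 4.4817, f(43/12) ≈ 5.9994, f(25/6) ≈ 8.0312, f(4.75) ≈ 10.7510, f(16/3) ≈ 14.3919, f(71/12) ≈ 19.2658.
Sum = Δt · [f(3) + f(43/12) + f(25/6) + ...].
Sum ≈ 36.7040.

36.7040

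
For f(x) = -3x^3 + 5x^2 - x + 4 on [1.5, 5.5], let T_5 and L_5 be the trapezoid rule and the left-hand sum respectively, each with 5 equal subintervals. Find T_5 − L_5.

T_5 = -420.14.
L_5 = -278.94.
T_5 − L_5 = -141.2.

-141.2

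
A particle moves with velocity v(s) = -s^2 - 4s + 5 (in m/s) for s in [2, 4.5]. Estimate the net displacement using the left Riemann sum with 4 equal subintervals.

-39.66796875

Δs = (4.5 − 2)/4 = 0.625.
Left endpoints: 2, 2.625, 3.25, 3.875.
v(2) = -7, v(2.625) = -12.390625, v(3.25) = -18.5625, v(3.875) = -25.515625.
Sum = Δs · [v(2) + v(2.625) + v(3.25) + v(3.875)].
Sum = -39.66796875.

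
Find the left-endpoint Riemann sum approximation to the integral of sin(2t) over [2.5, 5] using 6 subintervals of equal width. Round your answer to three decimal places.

Δt = (5 − 2.5)/6 = 5/12.
Left endpoints: 2.5, 35/12, 10/3, 3.75, 25/6, 55/12.
f(2.5) ≈ -0.959, f(35/12) ≈ -0.435, f(10/3) ≈ 0.374, f(3.75) ≈ 0.938, f(25/6) ≈ 0.887, f(55/12) ≈ 0.255.
Sum = Δt · [f(2.5) + f(35/12) + f(10/3) + ...].
Sum ≈ 0.442.

0.442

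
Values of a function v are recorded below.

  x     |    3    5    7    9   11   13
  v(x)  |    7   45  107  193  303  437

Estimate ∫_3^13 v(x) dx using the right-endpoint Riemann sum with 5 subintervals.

Δx = 2.
Sum = 2·[45 + 107 + 193 + 303 + 437] = 2170.

2170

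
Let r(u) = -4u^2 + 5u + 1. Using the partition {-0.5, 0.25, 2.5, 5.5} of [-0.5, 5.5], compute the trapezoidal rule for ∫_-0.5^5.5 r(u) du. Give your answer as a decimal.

Subinterval widths: 0.75, 2.25, 3.
r(-0.5) = -2.5, r(0.25) = 2, r(2.5) = -11.5, r(5.5) = -92.5.
On each subinterval the trapezoid contributes (Δu_i/2)·[r(u_{i-1}) + r(u_i)].
Sum = -166.875.

-166.875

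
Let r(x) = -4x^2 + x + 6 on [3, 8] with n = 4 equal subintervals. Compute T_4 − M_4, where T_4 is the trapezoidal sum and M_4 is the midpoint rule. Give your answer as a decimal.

-7.8125

T_4 = -594.375.
M_4 = -586.5625.
T_4 − M_4 = -7.8125.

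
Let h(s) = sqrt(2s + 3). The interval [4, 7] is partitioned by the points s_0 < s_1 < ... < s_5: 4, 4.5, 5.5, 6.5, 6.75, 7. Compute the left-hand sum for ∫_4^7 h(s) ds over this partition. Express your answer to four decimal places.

Subinterval widths: 0.5, 1, 1, 0.25, 0.25.
Left endpoints: 4, 4.5, 5.5, 6.5, 6.75.
h(4) ≈ 3.3166, h(4.5) ≈ 3.4641, h(5.5) ≈ 3.7417, h(6.5) ≈ 4.0000, h(6.75) ≈ 4.0620.
Sum = Σ Δs_i · h(s_i).
Sum ≈ 10.8796.

10.8796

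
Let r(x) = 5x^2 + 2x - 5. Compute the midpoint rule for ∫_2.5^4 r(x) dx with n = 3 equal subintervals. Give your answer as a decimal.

Δx = (4 − 2.5)/3 = 0.5.
Midpoints: 2.75, 3.25, 3.75.
r(2.75) = 38.3125, r(3.25) = 54.3125, r(3.75) = 72.8125.
Sum = Δx · [r(2.75) + r(3.25) + r(3.75)].
Sum = 82.71875.

82.71875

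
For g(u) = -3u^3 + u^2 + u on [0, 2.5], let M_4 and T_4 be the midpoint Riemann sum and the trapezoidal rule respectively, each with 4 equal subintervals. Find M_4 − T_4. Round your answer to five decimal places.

M_4 ≈ -20.1293945.
T_4 ≈ -22.6318359.
M_4 − T_4 ≈ 2.50244.

2.50244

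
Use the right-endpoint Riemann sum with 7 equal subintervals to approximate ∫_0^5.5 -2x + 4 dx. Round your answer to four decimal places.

-12.5714

Δx = (5.5 − 0)/7 = 11/14.
Right endpoints: 11/14, 11/7, 33/14, 22/7, 55/14, 33/7, 5.5.
f(11/14) = 17/7, f(11/7) = 6/7, f(33/14) = -5/7, f(22/7) = -16/7, f(55/14) = -27/7, f(33/7) = -38/7, f(5.5) = -7.
Sum = Δx · [f(11/14) + f(11/7) + f(33/14) + ...].
Sum ≈ -12.5714.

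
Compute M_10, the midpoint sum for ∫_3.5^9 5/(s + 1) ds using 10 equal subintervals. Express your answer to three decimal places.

Δs = (9 − 3.5)/10 = 0.55.
Midpoints: 3.775, 4.325, 4.875, 5.425, 5.975, 6.525, 7.075, 7.625, 8.175, 8.725.
f(3.775) = 200/191, f(4.325) = 200/213, f(4.875) = 40/47, f(5.425) = 200/257, f(5.975) = 200/279, f(6.525) = 200/301, f(7.075) = 200/323, f(7.625) = 40/69, f(8.175) = 200/367, f(8.725) = 200/389.
Sum = Δs · [f(3.775) + f(4.325) + f(4.875) + ...].
Sum ≈ 3.990.

3.990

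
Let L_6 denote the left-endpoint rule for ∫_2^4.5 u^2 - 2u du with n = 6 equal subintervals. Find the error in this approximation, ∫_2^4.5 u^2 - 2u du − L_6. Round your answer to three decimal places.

Exact integral: ∫_2^4.5 f(u) du ≈ 11.45833.
L_6 ≈ 9.18692.
Error ≈ 11.45833 − 9.18692 ≈ 2.271.

2.271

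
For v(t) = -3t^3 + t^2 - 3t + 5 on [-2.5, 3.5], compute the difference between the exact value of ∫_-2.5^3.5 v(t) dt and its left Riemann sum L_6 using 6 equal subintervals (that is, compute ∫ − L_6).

Exact integral: ∫_-2.5^3.5 v(t) dt = -42.75.
L_6 = 47.5.
Error = -42.75 − 47.5 = -90.25.

-90.25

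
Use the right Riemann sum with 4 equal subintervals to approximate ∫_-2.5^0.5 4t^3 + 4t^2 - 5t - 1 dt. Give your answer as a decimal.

Δt = (0.5 − (-2.5))/4 = 0.75.
Right endpoints: -1.75, -1, -0.25, 0.5.
f(-1.75) = -1.4375, f(-1) = 4, f(-0.25) = 0.4375, f(0.5) = -2.
Sum = Δt · [f(-1.75) + f(-1) + f(-0.25) + f(0.5)].
Sum = 0.75.

0.75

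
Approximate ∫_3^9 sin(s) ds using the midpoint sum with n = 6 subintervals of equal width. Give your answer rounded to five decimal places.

Δs = (9 − 3)/6 = 1.
Midpoints: 3.5, 4.5, 5.5, 6.5, 7.5, 8.5.
f(3.5) ≈ -0.35078, f(4.5) ≈ -0.97753, f(5.5) ≈ -0.70554, f(6.5) ≈ 0.21512, f(7.5) ≈ 0.93800, f(8.5) ≈ 0.79849.
Sum = Δs · [f(3.5) + f(4.5) + f(5.5) + ...].
Sum ≈ -0.08225.

-0.08225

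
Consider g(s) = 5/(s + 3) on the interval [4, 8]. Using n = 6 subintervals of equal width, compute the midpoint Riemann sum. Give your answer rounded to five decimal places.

2.25880

Δs = (8 − 4)/6 = 2/3.
Midpoints: 13/3, 5, 17/3, 19/3, 7, 23/3.
g(13/3) = 15/22, g(5) = 0.625, g(17/3) = 15/26, g(19/3) = 15/28, g(7) = 0.5, g(23/3) = 0.46875.
Sum = Δs · [g(13/3) + g(5) + g(17/3) + ...].
Sum ≈ 2.25880.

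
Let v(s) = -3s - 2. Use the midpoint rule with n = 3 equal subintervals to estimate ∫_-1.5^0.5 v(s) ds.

-1

Δs = (0.5 − (-1.5))/3 = 2/3.
Midpoints: -7/6, -0.5, 1/6.
v(-7/6) = 1.5, v(-0.5) = -0.5, v(1/6) = -2.5.
Sum = Δs · [v(-7/6) + v(-0.5) + v(1/6)].
Sum = -1.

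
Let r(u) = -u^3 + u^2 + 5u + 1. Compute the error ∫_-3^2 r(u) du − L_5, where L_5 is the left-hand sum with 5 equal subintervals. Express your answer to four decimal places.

-9.5833

Exact integral: ∫_-3^2 r(u) du ≈ 20.416667.
L_5 = 30.
Error ≈ 20.416667 − 30 ≈ -9.5833.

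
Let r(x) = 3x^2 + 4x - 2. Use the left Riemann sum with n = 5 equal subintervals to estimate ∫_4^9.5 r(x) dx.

799.59

Δx = (9.5 − 4)/5 = 1.1.
Left endpoints: 4, 5.1, 6.2, 7.3, 8.4.
r(4) = 62, r(5.1) = 96.43, r(6.2) = 138.12, r(7.3) = 187.07, r(8.4) = 243.28.
Sum = Δx · [r(4) + r(5.1) + r(6.2) + r(7.3) + r(8.4)].
Sum = 799.59.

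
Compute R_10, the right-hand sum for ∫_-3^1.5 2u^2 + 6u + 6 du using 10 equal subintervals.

Δu = (1.5 − (-3))/10 = 0.45.
Right endpoints: -2.55, -2.1, -1.65, -1.2, -0.75, -0.3, 0.15, 0.6, 1.05, 1.5.
f(-2.55) = 3.705, f(-2.1) = 2.22, f(-1.65) = 1.545, f(-1.2) = 1.68, f(-0.75) = 2.625, f(-0.3) = 4.38, f(0.15) = 6.945, f(0.6) = 10.32, f(1.05) = 14.505, f(1.5) = 19.5.
Sum = Δu · [f(-2.55) + f(-2.1) + f(-1.65) + ...].
Sum = 30.34125.

30.34125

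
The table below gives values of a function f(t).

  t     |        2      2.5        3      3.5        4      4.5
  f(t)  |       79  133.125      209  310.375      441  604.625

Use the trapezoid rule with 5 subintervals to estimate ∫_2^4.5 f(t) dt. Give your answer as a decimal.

717.65625

Δt = 0.5.
T_5 = (0.5/2)·[79 + 2·133.125 + 2·209 + 2·310.375 + 2·441 + 604.625] = 717.65625.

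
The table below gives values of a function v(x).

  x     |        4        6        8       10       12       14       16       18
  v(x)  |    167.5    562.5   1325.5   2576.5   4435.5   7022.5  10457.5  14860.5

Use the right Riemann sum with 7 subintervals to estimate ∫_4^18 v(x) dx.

Δx = 2.
Sum = 2·[562.5 + 1325.5 + 2576.5 + 4435.5 + 7022.5 + 10457.5 + 14860.5] = 82481.

82481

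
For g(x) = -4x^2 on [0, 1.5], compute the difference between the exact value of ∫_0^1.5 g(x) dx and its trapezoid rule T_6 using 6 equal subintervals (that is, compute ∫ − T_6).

0.0625

Exact integral: ∫_0^1.5 g(x) dx = -4.5.
T_6 = -4.5625.
Error = -4.5 − (-4.5625) = 0.0625.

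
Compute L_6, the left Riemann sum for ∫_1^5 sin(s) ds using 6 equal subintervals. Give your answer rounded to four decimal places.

Δs = (5 − 1)/6 = 2/3.
Left endpoints: 1, 5/3, 7/3, 3, 11/3, 13/3.
f(1) ≈ 0.8415, f(5/3) ≈ 0.9954, f(7/3) ≈ 0.7231, f(3) ≈ 0.1411, f(11/3) ≈ -0.5013, f(13/3) ≈ -0.9290.
Sum = Δs · [f(1) + f(5/3) + f(7/3) + ...].
Sum ≈ 0.8472.

0.8472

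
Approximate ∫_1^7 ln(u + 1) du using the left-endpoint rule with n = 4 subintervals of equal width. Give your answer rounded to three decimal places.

Δu = (7 − 1)/4 = 1.5.
Left endpoints: 1, 2.5, 4, 5.5.
f(1) ≈ 0.693, f(2.5) ≈ 1.253, f(4) ≈ 1.609, f(5.5) ≈ 1.872.
Sum = Δu · [f(1) + f(2.5) + f(4) + f(5.5)].
Sum ≈ 8.141.

8.141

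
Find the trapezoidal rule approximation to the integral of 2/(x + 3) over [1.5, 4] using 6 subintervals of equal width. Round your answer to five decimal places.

Δx = (4 − 1.5)/6 = 5/12.
f(1.5) = 4/9, f(23/12) = 24/59, f(7/3) = 0.375, f(2.75) = 8/23, f(19/6) = 12/37, f(43/12) = 24/79, f(4) = 2/7.
T_6 = (Δx/2)·[f(x_0) + 2f(x_1) + ... + 2f(x_{5}) + f(x_6)].
Sum ≈ 0.88450.

0.88450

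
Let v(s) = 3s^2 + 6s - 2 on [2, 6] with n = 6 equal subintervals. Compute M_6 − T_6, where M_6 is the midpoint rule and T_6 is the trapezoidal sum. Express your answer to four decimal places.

M_6 ≈ 295.555556.
T_6 ≈ 296.888889.
M_6 − T_6 ≈ -1.3333.

-1.3333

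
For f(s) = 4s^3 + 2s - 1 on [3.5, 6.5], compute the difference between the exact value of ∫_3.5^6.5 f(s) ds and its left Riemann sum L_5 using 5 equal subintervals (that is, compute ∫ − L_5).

269.1

Exact integral: ∫_3.5^6.5 f(s) ds = 1662.
L_5 = 1392.9.
Error = 1662 − 1392.9 = 269.1.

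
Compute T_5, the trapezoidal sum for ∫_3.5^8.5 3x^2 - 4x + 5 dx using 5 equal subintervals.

Δx = (8.5 − 3.5)/5 = 1.
f(3.5) = 27.75, f(4.5) = 47.75, f(5.5) = 73.75, f(6.5) = 105.75, f(7.5) = 143.75, f(8.5) = 187.75.
T_5 = (Δx/2)·[f(x_0) + 2f(x_1) + ... + 2f(x_{4}) + f(x_5)].
Sum = 478.75.

478.75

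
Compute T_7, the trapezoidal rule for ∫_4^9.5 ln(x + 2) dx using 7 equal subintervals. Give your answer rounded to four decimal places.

Δx = (9.5 − 4)/7 = 11/14.
f(4) ≈ 1.7918, f(67/14) ≈ 1.9148, f(39/7) ≈ 2.0244, f(89/14) ≈ 2.1231, f(50/7) ≈ 2.2130, f(111/14) ≈ 2.2954, f(61/7) ≈ 2.3716, f(9.5) ≈ 2.4423.
T_7 = (Δx/2)·[f(x_0) + 2f(x_1) + ... + 2f(x_{6}) + f(x_7)].
Sum ≈ 11.8323.

11.8323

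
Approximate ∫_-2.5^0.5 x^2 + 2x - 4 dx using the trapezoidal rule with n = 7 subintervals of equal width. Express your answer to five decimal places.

Δx = (0.5 − (-2.5))/7 = 3/7.
f(-2.5) = -2.75, f(-29/14) = -755/196, f(-23/14) = -899/196, f(-17/14) = -971/196, f(-11/14) = -971/196, f(-5/14) = -899/196, f(1/14) = -755/196, f(0.5) = -2.75.
T_7 = (Δx/2)·[f(x_0) + 2f(x_1) + ... + 2f(x_{6}) + f(x_7)].
Sum ≈ -12.65816.

-12.65816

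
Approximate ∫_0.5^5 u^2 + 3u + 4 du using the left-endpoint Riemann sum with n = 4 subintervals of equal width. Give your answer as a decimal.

Δu = (5 − 0.5)/4 = 1.125.
Left endpoints: 0.5, 1.625, 2.75, 3.875.
f(0.5) = 5.75, f(1.625) = 11.515625, f(2.75) = 19.8125, f(3.875) = 30.640625.
Sum = Δu · [f(0.5) + f(1.625) + f(2.75) + f(3.875)].
Sum = 76.18359375.

76.18359375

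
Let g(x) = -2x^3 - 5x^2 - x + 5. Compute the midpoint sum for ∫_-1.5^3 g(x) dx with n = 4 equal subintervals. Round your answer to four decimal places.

Δx = (3 − (-1.5))/4 = 1.125.
Midpoints: -0.9375, 0.1875, 1.3125, 2.4375.
g(-0.9375) = 6535/2048, g(0.1875) = 9469/2048, g(1.3125) = -19349/2048, g(2.4375) = -114911/2048.
Sum = Δx · [g(-0.9375) + g(0.1875) + g(1.3125) + g(2.4375)].
Sum ≈ -64.9600.

-64.9600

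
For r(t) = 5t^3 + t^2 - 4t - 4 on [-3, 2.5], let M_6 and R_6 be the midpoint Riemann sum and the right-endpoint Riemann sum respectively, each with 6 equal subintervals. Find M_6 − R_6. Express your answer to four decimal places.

-83.1612

M_6 ≈ -53.654442.
R_6 ≈ 29.506800.
M_6 − R_6 ≈ -83.1612.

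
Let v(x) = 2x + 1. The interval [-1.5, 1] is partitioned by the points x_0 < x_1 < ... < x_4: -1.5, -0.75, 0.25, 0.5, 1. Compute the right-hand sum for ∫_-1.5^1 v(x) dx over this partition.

Subinterval widths: 0.75, 1, 0.25, 0.5.
Right endpoints: -0.75, 0.25, 0.5, 1.
v(-0.75) = -0.5, v(0.25) = 1.5, v(0.5) = 2, v(1) = 3.
Sum = Σ Δx_i · v(x_i).
Sum = 3.125.

3.125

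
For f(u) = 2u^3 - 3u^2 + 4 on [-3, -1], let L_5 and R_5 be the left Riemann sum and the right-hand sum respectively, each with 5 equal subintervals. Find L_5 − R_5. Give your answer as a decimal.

-30.4

L_5 = -74.
R_5 = -43.6.
L_5 − R_5 = -30.4.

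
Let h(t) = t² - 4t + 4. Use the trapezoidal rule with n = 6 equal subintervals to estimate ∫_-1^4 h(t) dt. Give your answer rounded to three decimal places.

12.245

Δt = (4 − (-1))/6 = 5/6.
h(-1) = 9, h(-1/6) = 169/36, h(2/3) = 16/9, h(1.5) = 0.25, h(7/3) = 1/9, h(19/6) = 49/36, h(4) = 4.
T_6 = (Δt/2)·[h(t_0) + 2h(t_1) + ... + 2h(t_{5}) + h(t_6)].
Sum ≈ 12.245.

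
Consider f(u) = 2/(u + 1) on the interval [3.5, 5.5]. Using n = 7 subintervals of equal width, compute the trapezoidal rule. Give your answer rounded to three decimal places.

0.736

Δu = (5.5 − 3.5)/7 = 2/7.
f(3.5) = 4/9, f(53/14) = 28/67, f(57/14) = 28/71, f(61/14) = 28/75, f(65/14) = 28/79, f(69/14) = 28/83, f(73/14) = 28/87, f(5.5) = 4/13.
T_7 = (Δu/2)·[f(u_0) + 2f(u_1) + ... + 2f(u_{6}) + f(u_7)].
Sum ≈ 0.736.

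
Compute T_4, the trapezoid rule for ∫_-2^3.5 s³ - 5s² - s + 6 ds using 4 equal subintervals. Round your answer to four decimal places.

Δs = (3.5 − (-2))/4 = 1.375.
f(-2) = -20, f(-0.625) = 2267/512, f(0.75) = 2.859375, f(2.125) = -4663/512, f(3.5) = -15.875.
T_4 = (Δs/2)·[f(s_0) + 2f(s_1) + 2f(s_2) + 2f(s_3) + f(s_4)].
Sum ≈ -27.1670.

-27.1670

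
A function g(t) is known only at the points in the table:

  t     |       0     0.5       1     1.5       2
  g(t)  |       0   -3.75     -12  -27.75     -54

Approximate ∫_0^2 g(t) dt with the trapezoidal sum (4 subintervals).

-35.25

Δt = 0.5.
T_4 = (0.5/2)·[0 + 2·(-3.75) + 2·(-12) + 2·(-27.75) + (-54)] = -35.25.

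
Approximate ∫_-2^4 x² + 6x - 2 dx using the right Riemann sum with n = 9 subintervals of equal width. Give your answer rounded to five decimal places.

Δx = (4 − (-2))/9 = 2/3.
Right endpoints: -4/3, -2/3, 0, 2/3, 4/3, 2, 8/3, 10/3, 4.
f(-4/3) = -74/9, f(-2/3) = -50/9, f(0) = -2, f(2/3) = 22/9, f(4/3) = 70/9, f(2) = 14, f(8/3) = 190/9, f(10/3) = 262/9, f(4) = 38.
Sum = Δx · [f(-4/3) + f(-2/3) + f(0) + ...].
Sum ≈ 64.44444.

64.44444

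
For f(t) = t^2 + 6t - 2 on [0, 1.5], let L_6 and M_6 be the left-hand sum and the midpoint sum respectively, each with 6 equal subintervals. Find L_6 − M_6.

L_6 = 3.484375.
M_6 = 4.8671875.
L_6 − M_6 = -1.3828125.

-1.3828125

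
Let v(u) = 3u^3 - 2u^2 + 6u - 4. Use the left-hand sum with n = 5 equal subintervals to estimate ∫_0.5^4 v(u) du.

124.4425

Δu = (4 − 0.5)/5 = 0.7.
Left endpoints: 0.5, 1.2, 1.9, 2.6, 3.3.
v(0.5) = -1.125, v(1.2) = 5.504, v(1.9) = 20.757, v(2.6) = 50.808, v(3.3) = 101.831.
Sum = Δu · [v(0.5) + v(1.2) + v(1.9) + v(2.6) + v(3.3)].
Sum = 124.4425.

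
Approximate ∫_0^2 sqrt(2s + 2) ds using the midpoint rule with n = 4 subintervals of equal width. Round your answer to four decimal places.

Δs = (2 − 0)/4 = 0.5.
Midpoints: 0.25, 0.75, 1.25, 1.75.
f(0.25) ≈ 1.5811, f(0.75) ≈ 1.8708, f(1.25) ≈ 2.1213, f(1.75) ≈ 2.3452.
Sum = Δs · [f(0.25) + f(0.75) + f(1.25) + f(1.75)].
Sum ≈ 3.9592.

3.9592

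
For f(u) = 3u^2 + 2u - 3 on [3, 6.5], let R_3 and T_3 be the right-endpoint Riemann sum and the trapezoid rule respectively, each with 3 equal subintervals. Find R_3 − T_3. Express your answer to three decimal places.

R_3 ≈ 335.02778.
T_3 ≈ 272.75694.
R_3 − T_3 ≈ 62.271.

62.271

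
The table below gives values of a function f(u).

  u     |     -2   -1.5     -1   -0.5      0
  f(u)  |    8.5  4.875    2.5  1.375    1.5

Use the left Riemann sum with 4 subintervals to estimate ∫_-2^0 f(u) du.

Δu = 0.5.
Sum = 0.5·[8.5 + 4.875 + 2.5 + 1.375] = 8.625.

8.625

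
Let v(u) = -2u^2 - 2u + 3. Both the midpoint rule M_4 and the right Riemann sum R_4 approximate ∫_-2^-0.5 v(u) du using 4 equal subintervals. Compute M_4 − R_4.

M_4 = 3.03515625.
R_4 = 3.7734375.
M_4 − R_4 = -0.73828125.

-0.73828125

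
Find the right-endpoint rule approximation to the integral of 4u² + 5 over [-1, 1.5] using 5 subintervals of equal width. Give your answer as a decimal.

Δu = (1.5 − (-1))/5 = 0.5.
Right endpoints: -0.5, 0, 0.5, 1, 1.5.
f(-0.5) = 6, f(0) = 5, f(0.5) = 6, f(1) = 9, f(1.5) = 14.
Sum = Δu · [f(-0.5) + f(0) + f(0.5) + f(1) + f(1.5)].
Sum = 20.

20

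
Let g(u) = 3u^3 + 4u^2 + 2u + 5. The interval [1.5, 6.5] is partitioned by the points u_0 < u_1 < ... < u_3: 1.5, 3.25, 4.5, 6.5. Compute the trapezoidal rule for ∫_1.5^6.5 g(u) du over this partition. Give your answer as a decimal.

1868.3203125

Subinterval widths: 1.75, 1.25, 2.
g(1.5) = 27.125, g(3.25) = 156.734375, g(4.5) = 368.375, g(6.5) = 1010.875.
On each subinterval the trapezoid contributes (Δu_i/2)·[g(u_{i-1}) + g(u_i)].
Sum = 1868.3203125.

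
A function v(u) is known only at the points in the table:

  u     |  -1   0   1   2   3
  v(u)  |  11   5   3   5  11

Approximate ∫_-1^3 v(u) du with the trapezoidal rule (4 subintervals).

Δu = 1.
T_4 = (1/2)·[11 + 2·5 + 2·3 + 2·5 + 11] = 24.

24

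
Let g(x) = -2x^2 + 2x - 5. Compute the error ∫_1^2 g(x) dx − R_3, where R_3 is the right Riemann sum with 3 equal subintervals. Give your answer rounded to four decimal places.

0.7037

Exact integral: ∫_1^2 g(x) dx ≈ -6.666667.
R_3 ≈ -7.370370.
Error ≈ -6.666667 − (-7.370370) ≈ 0.7037.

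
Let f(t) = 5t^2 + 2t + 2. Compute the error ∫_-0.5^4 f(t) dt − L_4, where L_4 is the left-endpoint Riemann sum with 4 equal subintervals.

Exact integral: ∫_-0.5^4 f(t) dt = 131.625.
L_4 = 87.01171875.
Error = 131.625 − 87.01171875 = 44.61328125.

44.61328125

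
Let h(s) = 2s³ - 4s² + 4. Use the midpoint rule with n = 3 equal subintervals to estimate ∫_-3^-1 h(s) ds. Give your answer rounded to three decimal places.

-65.481

Δs = (-1 − (-3))/3 = 2/3.
Midpoints: -8/3, -2, -4/3.
h(-8/3) = -1684/27, h(-2) = -28, h(-4/3) = -212/27.
Sum = Δs · [h(-8/3) + h(-2) + h(-4/3)].
Sum ≈ -65.481.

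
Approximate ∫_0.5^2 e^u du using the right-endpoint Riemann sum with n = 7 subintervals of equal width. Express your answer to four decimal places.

6.3773

Δu = (2 − 0.5)/7 = 3/14.
Right endpoints: 5/7, 13/14, 8/7, 19/14, 11/7, 25/14, 2.
f(5/7) ≈ 2.0427, f(13/14) ≈ 2.5309, f(8/7) ≈ 3.1357, f(19/14) ≈ 3.8851, f(11/7) ≈ 4.8135, f(25/14) ≈ 5.9638, f(2) ≈ 7.3891.
Sum = Δu · [f(5/7) + f(13/14) + f(8/7) + ...].
Sum ≈ 6.3773.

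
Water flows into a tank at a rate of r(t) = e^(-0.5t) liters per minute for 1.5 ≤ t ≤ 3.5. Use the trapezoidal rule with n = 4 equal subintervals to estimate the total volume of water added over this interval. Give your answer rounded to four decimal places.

0.6003

Δt = (3.5 − 1.5)/4 = 0.5.
r(1.5) ≈ 0.4724, r(2) ≈ 0.3679, r(2.5) ≈ 0.2865, r(3) ≈ 0.2231, r(3.5) ≈ 0.1738.
T_4 = (Δt/2)·[r(t_0) + 2r(t_1) + 2r(t_2) + 2r(t_3) + r(t_4)].
Sum ≈ 0.6003.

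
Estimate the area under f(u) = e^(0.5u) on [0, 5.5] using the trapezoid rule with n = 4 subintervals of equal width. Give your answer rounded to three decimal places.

30.430

Δu = (5.5 − 0)/4 = 1.375.
f(0) ≈ 1.000, f(1.375) ≈ 1.989, f(2.75) ≈ 3.955, f(4.125) ≈ 7.866, f(5.5) ≈ 15.643.
T_4 = (Δu/2)·[f(u_0) + 2f(u_1) + 2f(u_2) + 2f(u_3) + f(u_4)].
Sum ≈ 30.430.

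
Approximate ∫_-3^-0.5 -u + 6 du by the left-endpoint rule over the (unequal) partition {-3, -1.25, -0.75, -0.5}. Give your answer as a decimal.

21.0625

Subinterval widths: 1.75, 0.5, 0.25.
Left endpoints: -3, -1.25, -0.75.
f(-3) = 9, f(-1.25) = 7.25, f(-0.75) = 6.75.
Sum = Σ Δu_i · f(u_i).
Sum = 21.0625.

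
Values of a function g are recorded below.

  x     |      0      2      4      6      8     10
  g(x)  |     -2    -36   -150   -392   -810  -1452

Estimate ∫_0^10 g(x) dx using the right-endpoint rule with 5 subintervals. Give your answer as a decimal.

Δx = 2.
Sum = 2·[(-36) + (-150) + (-392) + (-810) + (-1452)] = -5680.

-5680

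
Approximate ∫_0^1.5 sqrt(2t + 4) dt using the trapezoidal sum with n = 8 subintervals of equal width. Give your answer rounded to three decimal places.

3.506

Δt = (1.5 − 0)/8 = 0.1875.
f(0) ≈ 2.000, f(0.1875) ≈ 2.092, f(0.375) ≈ 2.179, f(0.5625) ≈ 2.264, f(0.75) ≈ 2.345, f(0.9375) ≈ 2.424, f(1.125) ≈ 2.500, f(1.3125) ≈ 2.574, f(1.5) ≈ 2.646.
T_8 = (Δt/2)·[f(t_0) + 2f(t_1) + ... + 2f(t_{7}) + f(t_8)].
Sum ≈ 3.506.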